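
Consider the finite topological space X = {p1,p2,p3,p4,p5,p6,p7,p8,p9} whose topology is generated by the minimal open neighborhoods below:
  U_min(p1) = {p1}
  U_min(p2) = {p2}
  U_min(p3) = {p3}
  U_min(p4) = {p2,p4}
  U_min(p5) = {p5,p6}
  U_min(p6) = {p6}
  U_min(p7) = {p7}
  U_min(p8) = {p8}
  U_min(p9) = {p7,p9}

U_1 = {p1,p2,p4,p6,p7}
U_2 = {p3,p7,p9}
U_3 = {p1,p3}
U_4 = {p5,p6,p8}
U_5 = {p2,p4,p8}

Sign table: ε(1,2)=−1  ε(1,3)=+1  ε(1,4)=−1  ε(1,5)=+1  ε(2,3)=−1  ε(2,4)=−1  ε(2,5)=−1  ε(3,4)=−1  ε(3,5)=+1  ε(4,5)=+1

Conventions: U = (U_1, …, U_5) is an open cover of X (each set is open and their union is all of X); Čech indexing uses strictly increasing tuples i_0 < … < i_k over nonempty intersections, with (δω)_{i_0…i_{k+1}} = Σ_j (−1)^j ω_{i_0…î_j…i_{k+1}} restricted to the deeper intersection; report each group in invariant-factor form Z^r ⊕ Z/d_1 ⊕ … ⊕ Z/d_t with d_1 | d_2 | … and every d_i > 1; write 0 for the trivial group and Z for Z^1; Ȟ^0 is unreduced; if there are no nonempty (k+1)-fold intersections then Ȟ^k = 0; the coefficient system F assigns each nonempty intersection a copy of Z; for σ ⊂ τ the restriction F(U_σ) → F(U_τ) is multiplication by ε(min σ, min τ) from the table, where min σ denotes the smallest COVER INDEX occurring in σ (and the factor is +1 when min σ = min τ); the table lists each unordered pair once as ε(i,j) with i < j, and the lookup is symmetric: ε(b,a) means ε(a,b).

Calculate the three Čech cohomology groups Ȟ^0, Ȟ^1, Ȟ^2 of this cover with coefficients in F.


nerve simplices:
  U12={p7} U13={p1} U14={p6} U15={p2,p4} U23={p3} U45={p8}
C dims 5,6; δ0: rk 5, SNF 1^4·2
degree 0: 5−5−0 = 0 → Ȟ^0 ≅ 0
degree 1: 6−0−5 = 1 plus torsion [2] → Ȟ^1 ≅ Z ⊕ Z/2
degree 2: 0−0−0 = 0 → Ȟ^2 ≅ 0

Ȟ^0 ≅ 0, Ȟ^1 ≅ Z ⊕ Z/2 and Ȟ^2 ≅ 0


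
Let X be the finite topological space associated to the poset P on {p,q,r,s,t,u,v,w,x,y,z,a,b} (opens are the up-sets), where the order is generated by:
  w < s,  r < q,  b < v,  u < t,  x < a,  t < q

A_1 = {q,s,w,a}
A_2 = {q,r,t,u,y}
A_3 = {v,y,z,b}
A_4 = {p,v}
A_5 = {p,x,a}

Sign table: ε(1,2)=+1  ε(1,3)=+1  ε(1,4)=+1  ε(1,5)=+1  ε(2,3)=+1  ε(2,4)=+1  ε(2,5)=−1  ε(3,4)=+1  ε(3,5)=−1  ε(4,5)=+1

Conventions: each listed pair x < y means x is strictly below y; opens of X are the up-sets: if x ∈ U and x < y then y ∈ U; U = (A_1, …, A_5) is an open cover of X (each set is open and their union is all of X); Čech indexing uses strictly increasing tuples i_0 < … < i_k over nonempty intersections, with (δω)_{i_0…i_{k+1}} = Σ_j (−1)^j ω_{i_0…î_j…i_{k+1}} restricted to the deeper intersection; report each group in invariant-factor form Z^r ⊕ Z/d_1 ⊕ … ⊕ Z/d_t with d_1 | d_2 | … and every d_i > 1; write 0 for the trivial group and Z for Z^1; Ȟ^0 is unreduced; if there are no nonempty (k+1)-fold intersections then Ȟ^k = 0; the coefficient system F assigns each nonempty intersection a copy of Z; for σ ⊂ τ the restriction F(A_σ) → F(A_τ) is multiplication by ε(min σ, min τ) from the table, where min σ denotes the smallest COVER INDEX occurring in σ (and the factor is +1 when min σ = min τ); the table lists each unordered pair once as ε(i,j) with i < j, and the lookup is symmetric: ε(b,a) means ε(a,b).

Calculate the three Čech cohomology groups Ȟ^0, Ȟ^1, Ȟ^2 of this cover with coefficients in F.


Ȟ^0(U;F) ≅ Z, Ȟ^1(U;F) ≅ Z and Ȟ^2(U;F) ≅ 0

nonempty intersections:
  A12={q} A15={a} A23={y} A34={v} A45={p}
C dims 5,5; δ0: rk 4, SNF 1^4
Ȟ^0: (5−4)−0=1 ⇒ Z
Ȟ^1: (5−0)−4=1 ⇒ Z
Ȟ^2: (0−0)−0=0 ⇒ 0


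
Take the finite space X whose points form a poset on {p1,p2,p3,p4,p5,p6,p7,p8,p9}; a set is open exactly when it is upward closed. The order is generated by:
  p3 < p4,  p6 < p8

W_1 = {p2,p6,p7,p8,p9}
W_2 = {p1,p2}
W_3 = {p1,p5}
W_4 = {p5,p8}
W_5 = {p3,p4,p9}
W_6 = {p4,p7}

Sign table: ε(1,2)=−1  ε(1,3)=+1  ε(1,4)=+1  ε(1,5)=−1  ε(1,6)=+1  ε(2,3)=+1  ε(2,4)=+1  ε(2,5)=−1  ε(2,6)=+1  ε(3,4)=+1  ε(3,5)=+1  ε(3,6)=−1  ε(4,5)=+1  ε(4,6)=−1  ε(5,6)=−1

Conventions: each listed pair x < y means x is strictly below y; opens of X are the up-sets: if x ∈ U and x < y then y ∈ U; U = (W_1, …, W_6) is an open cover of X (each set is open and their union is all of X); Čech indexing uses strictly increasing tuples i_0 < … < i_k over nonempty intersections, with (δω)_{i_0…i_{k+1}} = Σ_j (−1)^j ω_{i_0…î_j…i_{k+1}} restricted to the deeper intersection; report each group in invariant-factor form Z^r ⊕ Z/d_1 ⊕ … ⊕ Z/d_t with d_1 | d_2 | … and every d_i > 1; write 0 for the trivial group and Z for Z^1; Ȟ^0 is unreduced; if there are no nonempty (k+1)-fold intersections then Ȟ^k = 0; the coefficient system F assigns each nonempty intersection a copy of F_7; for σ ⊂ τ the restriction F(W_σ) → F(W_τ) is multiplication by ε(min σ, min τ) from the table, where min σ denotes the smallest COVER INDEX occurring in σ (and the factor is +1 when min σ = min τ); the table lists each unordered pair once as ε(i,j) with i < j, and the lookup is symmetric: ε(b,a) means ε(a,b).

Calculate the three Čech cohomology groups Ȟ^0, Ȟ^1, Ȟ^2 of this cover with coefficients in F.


Ȟ^0 ≅ 0, Ȟ^1 ≅ Z/7 and Ȟ^2 ≅ 0

nonempty overlaps:
  W12={p2} W14={p8} W15={p9} W16={p7} W23={p1} W34={p5} W56={p4}
C dims 6,7; δ0: rk_F7 6
degree 0: 6−6−0 = 0 → Ȟ^0 ≅ 0
degree 1: 7−0−6 = 1 → Ȟ^1 ≅ Z/7
degree 2: 0−0−0 = 0 → Ȟ^2 ≅ 0


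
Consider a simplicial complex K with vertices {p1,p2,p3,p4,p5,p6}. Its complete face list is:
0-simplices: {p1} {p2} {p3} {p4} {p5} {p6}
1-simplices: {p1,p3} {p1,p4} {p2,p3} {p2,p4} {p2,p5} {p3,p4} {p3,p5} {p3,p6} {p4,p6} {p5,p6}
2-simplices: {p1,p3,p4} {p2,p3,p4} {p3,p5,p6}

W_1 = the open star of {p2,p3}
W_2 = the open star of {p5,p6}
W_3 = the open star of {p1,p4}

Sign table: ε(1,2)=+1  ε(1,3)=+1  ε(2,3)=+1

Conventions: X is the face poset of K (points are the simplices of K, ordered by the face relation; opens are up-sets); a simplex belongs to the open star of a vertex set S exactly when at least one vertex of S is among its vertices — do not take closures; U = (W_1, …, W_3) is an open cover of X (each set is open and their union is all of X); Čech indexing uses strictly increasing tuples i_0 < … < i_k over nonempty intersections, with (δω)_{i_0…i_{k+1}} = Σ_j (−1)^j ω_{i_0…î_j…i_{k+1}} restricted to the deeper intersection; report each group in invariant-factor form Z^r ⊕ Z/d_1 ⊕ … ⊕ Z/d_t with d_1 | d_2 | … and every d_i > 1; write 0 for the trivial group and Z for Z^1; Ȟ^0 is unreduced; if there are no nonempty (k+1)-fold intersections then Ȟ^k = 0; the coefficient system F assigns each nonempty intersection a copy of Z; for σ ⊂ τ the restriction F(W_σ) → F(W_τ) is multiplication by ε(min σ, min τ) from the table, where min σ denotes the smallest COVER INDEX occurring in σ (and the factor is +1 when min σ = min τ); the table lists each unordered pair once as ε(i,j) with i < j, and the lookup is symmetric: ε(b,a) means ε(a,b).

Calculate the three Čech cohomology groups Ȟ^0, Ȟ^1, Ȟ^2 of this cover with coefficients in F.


Ȟ^0 ≅ Z, Ȟ^1 ≅ Z and Ȟ^2 ≅ 0

intersection data:
  W1={{p2},{p3},{p1,p3},{p2,p3},{p2,p4},{p2,p5},{p3,p4},{p3,p5},{p3,p6},{p1,p3,p4},{p2,p3,p4},{p3,p5,p6}} W2={{p5},{p6},{p2,p5},{p3,p5},{p3,p6},{p4,p6},{p5,p6},{p3,p5,p6}} W3={{p1},{p4},{p1,p3},{p1,p4},{p2,p4},{p3,p4},{p4,p6},{p1,p3,p4},{p2,p3,p4}}
  W12={{p2,p5},{p3,p5},{p3,p6},{p3,p5,p6}} W13={{p1,p3},{p2,p4},{p3,p4},{p1,p3,p4},{p2,p3,p4}} W23={{p4,p6}}
C dims 3,3; δ0: rk 2, SNF 1^2
Ȟ^0 = (3 − 2) − 0 = 1, so Ȟ^0 ≅ Z
Ȟ^1 = (3 − 0) − 2 = 1, so Ȟ^1 ≅ Z
Ȟ^2 = (0 − 0) − 0 = 0, so Ȟ^2 ≅ 0


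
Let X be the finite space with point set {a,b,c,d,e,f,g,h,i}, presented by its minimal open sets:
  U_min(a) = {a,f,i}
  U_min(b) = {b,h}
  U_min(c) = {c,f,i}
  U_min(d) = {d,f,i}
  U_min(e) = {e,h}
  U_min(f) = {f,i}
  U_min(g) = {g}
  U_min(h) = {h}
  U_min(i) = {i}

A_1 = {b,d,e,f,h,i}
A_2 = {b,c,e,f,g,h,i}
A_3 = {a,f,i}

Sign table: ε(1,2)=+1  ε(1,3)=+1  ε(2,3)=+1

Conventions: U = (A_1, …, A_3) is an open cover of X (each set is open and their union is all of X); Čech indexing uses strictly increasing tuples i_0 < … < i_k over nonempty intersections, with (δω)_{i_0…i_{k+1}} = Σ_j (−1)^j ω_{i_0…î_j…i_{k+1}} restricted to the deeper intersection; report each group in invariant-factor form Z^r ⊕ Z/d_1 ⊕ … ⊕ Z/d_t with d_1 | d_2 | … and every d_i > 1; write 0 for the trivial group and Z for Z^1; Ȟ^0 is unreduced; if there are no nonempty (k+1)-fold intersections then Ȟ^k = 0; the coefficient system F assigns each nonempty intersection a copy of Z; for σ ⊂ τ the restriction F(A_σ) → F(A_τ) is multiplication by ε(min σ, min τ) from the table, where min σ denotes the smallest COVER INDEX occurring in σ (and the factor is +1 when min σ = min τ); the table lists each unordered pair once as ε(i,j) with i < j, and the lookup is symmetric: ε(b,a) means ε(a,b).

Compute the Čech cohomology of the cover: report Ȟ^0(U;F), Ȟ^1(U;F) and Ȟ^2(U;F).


nonempty overlaps:
  A12={b,e,f,h,i} A13={f,i} A23={f,i}
  A123={f,i}
C dims 3,3,1; δ0: rk 2, SNF 1^2; δ1: rk 1, SNF 1^1
degree 0: 3−2−0 = 1 → Ȟ^0 ≅ Z
degree 1: 3−1−2 = 0 → Ȟ^1 ≅ 0
degree 2: 1−0−1 = 0 → Ȟ^2 ≅ 0

Ȟ^0 ≅ Z, Ȟ^1 ≅ 0 and Ȟ^2 ≅ 0


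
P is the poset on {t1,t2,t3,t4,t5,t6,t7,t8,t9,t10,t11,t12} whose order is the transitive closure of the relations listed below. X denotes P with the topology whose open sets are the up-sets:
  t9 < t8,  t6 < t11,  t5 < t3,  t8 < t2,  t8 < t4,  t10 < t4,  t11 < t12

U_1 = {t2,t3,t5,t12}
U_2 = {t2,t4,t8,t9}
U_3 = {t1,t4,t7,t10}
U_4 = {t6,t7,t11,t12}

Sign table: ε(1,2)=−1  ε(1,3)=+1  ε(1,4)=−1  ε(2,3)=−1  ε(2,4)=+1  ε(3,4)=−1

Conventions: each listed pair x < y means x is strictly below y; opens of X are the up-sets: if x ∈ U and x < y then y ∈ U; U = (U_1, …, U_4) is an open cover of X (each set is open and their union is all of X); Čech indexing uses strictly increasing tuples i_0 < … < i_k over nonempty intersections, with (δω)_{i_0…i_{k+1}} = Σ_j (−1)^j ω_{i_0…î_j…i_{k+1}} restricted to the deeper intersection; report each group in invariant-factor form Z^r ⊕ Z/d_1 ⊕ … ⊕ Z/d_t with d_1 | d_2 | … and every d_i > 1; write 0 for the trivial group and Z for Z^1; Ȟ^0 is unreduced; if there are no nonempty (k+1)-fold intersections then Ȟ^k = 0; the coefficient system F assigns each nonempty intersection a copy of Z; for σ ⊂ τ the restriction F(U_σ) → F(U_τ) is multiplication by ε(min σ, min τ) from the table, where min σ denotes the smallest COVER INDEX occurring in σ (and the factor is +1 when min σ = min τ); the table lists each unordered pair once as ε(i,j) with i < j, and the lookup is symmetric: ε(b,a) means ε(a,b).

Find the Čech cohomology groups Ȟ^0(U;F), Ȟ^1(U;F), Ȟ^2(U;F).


nonempty intersections:
  U12={t2} U14={t12} U23={t4} U34={t7}
C dims 4,4; δ0: rk 3, SNF 1^3
Ȟ^0: (4−3)−0=1 ⇒ Z
Ȟ^1: (4−0)−3=1 ⇒ Z
Ȟ^2: (0−0)−0=0 ⇒ 0

Ȟ^0 = Z, Ȟ^1 = Z, Ȟ^2 = 0


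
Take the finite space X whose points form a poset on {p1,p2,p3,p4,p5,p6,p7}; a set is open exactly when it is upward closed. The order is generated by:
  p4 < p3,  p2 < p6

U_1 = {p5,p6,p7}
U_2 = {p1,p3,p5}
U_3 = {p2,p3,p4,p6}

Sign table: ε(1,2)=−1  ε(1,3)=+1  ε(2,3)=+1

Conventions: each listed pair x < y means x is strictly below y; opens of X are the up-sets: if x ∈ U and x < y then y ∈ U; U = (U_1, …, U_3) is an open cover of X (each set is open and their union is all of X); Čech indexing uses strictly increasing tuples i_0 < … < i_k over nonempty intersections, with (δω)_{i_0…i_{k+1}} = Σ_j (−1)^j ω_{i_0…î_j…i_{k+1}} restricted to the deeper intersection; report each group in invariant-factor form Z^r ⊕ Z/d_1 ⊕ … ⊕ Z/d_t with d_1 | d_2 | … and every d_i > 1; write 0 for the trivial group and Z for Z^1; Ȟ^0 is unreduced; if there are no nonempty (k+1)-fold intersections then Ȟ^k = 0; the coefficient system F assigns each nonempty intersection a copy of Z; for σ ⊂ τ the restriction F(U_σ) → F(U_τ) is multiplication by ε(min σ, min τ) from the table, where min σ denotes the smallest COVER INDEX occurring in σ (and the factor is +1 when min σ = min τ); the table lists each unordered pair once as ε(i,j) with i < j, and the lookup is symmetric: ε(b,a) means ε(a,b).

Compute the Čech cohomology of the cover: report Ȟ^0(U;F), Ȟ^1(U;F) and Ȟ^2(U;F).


Ȟ^0(U;F) ≅ 0,  Ȟ^1(U;F) ≅ Z/2,  Ȟ^2(U;F) ≅ 0

nerve simplices:
  U12={p5} U13={p6} U23={p3}
C dims 3,3; δ0: rk 3, SNF 1^2·2
degree 0: 3−3−0 = 0 → Ȟ^0 ≅ 0
degree 1: 3−0−3 = 0 plus torsion [2] → Ȟ^1 ≅ Z/2
degree 2: 0−0−0 = 0 → Ȟ^2 ≅ 0


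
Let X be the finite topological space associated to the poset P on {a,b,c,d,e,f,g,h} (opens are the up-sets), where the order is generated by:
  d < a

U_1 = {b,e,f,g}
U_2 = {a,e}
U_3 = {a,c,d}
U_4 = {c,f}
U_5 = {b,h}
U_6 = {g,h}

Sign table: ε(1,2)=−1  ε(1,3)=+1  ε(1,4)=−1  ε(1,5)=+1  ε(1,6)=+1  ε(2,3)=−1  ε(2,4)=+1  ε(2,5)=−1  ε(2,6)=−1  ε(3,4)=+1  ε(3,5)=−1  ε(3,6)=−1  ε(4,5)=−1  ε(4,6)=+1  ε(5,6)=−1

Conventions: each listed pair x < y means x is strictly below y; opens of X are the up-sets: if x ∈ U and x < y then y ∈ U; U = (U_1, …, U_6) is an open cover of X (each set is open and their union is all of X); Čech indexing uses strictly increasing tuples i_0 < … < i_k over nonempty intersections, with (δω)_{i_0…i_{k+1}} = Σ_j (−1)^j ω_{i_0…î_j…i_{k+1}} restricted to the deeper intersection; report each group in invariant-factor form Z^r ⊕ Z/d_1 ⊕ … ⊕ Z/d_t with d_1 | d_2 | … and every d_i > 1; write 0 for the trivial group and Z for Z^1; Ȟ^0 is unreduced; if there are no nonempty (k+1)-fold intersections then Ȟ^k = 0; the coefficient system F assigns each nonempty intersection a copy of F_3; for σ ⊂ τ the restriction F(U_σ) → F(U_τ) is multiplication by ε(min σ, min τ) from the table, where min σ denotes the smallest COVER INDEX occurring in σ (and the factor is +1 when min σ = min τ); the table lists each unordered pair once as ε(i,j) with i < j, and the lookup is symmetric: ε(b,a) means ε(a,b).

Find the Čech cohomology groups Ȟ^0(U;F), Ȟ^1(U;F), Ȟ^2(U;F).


Ȟ^0 = 0, Ȟ^1 = Z/3 and Ȟ^2 = 0

nerve simplices:
  U12={e} U14={f} U15={b} U16={g} U23={a} U34={c} U56={h}
C dims 6,7; δ0: rk_F3 6
degree 0: 6−6−0 = 0 → Ȟ^0 ≅ 0
degree 1: 7−0−6 = 1 → Ȟ^1 ≅ Z/3
degree 2: 0−0−0 = 0 → Ȟ^2 ≅ 0


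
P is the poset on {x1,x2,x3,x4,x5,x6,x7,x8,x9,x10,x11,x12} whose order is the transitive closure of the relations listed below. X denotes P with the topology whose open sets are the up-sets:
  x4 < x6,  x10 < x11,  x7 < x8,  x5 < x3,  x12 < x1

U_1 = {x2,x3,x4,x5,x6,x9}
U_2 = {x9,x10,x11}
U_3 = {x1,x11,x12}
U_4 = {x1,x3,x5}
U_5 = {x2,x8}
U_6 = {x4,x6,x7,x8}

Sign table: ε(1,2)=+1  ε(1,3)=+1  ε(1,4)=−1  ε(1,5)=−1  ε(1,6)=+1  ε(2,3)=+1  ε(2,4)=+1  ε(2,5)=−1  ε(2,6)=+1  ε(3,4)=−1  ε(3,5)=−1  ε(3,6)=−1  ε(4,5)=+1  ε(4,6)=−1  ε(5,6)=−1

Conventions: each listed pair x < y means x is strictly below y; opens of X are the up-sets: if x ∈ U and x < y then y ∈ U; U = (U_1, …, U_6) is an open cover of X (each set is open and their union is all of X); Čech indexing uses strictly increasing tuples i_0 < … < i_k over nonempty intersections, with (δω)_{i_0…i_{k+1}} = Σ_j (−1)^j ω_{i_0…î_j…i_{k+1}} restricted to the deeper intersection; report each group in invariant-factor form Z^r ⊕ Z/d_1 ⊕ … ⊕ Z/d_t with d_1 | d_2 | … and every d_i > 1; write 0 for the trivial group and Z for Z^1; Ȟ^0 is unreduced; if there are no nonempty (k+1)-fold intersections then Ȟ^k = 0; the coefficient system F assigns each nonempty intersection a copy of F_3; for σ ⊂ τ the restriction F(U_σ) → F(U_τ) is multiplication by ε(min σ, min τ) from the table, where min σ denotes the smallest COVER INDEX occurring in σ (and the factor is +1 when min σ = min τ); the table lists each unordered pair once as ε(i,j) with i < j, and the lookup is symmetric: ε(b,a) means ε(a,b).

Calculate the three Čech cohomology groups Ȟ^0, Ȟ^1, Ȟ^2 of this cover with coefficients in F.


Ȟ^0 = Z/3, Ȟ^1 = Z/3 ⊕ Z/3 and Ȟ^2 = 0

intersection data:
  U12={x9} U14={x3,x5} U15={x2} U16={x4,x6} U23={x11} U34={x1} U56={x8}
C dims 6,7; δ0: rk_F3 5
Ȟ^0 = (6 − 5) − 0 = 1, so Ȟ^0 ≅ Z/3
Ȟ^1 = (7 − 0) − 5 = 2, so Ȟ^1 ≅ Z/3 ⊕ Z/3
Ȟ^2 = (0 − 0) − 0 = 0, so Ȟ^2 ≅ 0


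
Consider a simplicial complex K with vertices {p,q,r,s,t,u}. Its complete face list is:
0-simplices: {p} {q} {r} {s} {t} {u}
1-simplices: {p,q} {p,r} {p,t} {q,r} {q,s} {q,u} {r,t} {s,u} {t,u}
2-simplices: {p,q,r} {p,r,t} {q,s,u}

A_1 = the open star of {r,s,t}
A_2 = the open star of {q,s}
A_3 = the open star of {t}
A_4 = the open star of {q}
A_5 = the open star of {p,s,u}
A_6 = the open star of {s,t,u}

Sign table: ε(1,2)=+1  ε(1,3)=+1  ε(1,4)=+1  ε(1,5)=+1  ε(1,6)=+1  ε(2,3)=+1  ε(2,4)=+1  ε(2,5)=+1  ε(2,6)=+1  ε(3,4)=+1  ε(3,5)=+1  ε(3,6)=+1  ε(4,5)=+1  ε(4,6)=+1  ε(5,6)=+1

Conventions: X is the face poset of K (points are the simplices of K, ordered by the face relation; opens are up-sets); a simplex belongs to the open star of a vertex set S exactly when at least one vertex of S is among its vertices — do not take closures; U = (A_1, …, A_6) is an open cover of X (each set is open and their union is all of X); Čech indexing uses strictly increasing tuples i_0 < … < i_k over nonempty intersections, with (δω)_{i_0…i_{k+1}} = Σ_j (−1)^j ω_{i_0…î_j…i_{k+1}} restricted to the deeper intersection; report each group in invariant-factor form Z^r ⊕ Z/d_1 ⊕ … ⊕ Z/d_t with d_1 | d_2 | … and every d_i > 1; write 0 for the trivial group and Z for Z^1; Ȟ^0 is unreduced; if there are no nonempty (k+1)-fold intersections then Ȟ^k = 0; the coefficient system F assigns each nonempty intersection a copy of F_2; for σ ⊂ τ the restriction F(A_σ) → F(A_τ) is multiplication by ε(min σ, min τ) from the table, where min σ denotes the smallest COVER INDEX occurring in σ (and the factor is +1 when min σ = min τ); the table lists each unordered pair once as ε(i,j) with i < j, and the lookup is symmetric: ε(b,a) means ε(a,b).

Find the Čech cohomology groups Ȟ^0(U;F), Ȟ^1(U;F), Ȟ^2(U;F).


nonempty overlaps:
  A1={{r},{s},{t},{p,r},{p,t},{q,r},{q,s},{r,t},{s,u},{t,u},{p,q,r},{p,r,t},{q,s,u}} A2={{q},{s},{p,q},{q,r},{q,s},{q,u},{s,u},{p,q,r},{q,s,u}} A3={{t},{p,t},{r,t},{t,u},{p,r,t}} A4={{q},{p,q},{q,r},{q,s},{q,u},{p,q,r},{q,s,u}} A5={{p},{s},{u},{p,q},{p,r},{p,t},{q,s},{q,u},{s,u},{t,u},{p,q,r},{p,r,t},{q,s,u}} A6={{s},{t},{u},{p,t},{q,s},{q,u},{r,t},{s,u},{t,u},{p,r,t},{q,s,u}}
  A12={{s},{q,r},{q,s},{s,u},{p,q,r},{q,s,u}} A13={{t},{p,t},{r,t},{t,u},{p,r,t}} A14={{q,r},{q,s},{p,q,r},{q,s,u}} A15={{s},{p,r},{p,t},{q,s},{s,u},{t,u},{p,q,r},{p,r,t},{q,s,u}} A16={{s},{t},{p,t},{q,s},{r,t},{s,u},{t,u},{p,r,t},{q,s,u}} A24={{q},{p,q},{q,r},{q,s},{q,u},{p,q,r},{q,s,u}} A25={{s},{p,q},{q,s},{q,u},{s,u},{p,q,r},{q,s,u}} A26={{s},{q,s},{q,u},{s,u},{q,s,u}} A35={{p,t},{t,u},{p,r,t}} A36={{t},{p,t},{r,t},{t,u},{p,r,t}} A45={{p,q},{q,s},{q,u},{p,q,r},{q,s,u}} A46={{q,s},{q,u},{q,s,u}} A56={{s},{u},{p,t},{q,s},{q,u},{s,u},{t,u},{p,r,t},{q,s,u}}
  A124={{q,r},{q,s},{p,q,r},{q,s,u}} A125={{s},{q,s},{s,u},{p,q,r},{q,s,u}} A126={{s},{q,s},{s,u},{q,s,u}} A135={{p,t},{t,u},{p,r,t}} A136={{t},{p,t},{r,t},{t,u},{p,r,t}} A145={{q,s},{p,q,r},{q,s,u}} A146={{q,s},{q,s,u}} A156={{s},{p,t},{q,s},{s,u},{t,u},{p,r,t},{q,s,u}} A245={{p,q},{q,s},{q,u},{p,q,r},{q,s,u}} A246={{q,s},{q,u},{q,s,u}} A256={{s},{q,s},{q,u},{s,u},{q,s,u}} A356={{p,t},{t,u},{p,r,t}} A456={{q,s},{q,u},{q,s,u}}
  A1245={{q,s},{p,q,r},{q,s,u}} A1246={{q,s},{q,s,u}} A1256={{s},{q,s},{s,u},{q,s,u}} A1356={{p,t},{t,u},{p,r,t}} A1456={{q,s},{q,s,u}} A2456={{q,s},{q,u},{q,s,u}}
  A12456={{q,s},{q,s,u}}
C dims 6,13,13,6; δ0: rk_F2 5; δ1: rk_F2 8; δ2: rk_F2 5
degree 0: 6−5−0 = 1 → Ȟ^0 ≅ Z/2
degree 1: 13−8−5 = 0 → Ȟ^1 ≅ 0
degree 2: 13−5−8 = 0 → Ȟ^2 ≅ 0

Ȟ^0(U;F) ≅ Z/2, Ȟ^1(U;F) ≅ 0, Ȟ^2(U;F) ≅ 0


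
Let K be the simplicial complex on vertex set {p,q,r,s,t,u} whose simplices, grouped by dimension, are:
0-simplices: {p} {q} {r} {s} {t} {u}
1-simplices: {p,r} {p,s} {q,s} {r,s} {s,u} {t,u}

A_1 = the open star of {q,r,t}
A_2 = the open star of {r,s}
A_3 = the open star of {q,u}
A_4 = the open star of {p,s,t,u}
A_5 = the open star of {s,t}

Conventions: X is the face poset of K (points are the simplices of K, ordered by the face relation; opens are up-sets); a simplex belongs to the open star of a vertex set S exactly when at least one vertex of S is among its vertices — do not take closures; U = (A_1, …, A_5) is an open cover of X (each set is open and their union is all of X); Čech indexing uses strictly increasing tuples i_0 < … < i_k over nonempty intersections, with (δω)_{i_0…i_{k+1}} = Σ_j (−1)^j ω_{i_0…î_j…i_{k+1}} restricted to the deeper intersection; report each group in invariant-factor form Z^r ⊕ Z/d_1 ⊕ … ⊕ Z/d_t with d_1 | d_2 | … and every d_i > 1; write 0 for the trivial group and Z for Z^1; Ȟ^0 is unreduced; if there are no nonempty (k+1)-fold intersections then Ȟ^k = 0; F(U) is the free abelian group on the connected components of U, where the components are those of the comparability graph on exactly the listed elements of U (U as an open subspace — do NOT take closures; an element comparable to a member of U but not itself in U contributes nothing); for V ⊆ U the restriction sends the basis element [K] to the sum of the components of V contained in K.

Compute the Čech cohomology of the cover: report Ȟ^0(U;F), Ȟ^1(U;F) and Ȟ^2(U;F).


nonempty intersections:
  A1={{q},{r},{t},{p,r},{q,s},{r,s},{t,u}} A2={{r},{s},{p,r},{p,s},{q,s},{r,s},{s,u}} A3={{q},{u},{q,s},{s,u},{t,u}} A4={{p},{s},{t},{u},{p,r},{p,s},{q,s},{r,s},{s,u},{t,u}} A5={{s},{t},{p,s},{q,s},{r,s},{s,u},{t,u}}
  A12={{r},{p,r},{q,s},{r,s}} A13={{q},{q,s},{t,u}} A14={{t},{p,r},{q,s},{r,s},{t,u}} A15={{t},{q,s},{r,s},{t,u}} A23={{q,s},{s,u}} A24={{s},{p,r},{p,s},{q,s},{r,s},{s,u}} A25={{s},{p,s},{q,s},{r,s},{s,u}} A34={{u},{q,s},{s,u},{t,u}} A35={{q,s},{s,u},{t,u}} A45={{s},{t},{p,s},{q,s},{r,s},{s,u},{t,u}}
  A123={{q,s}} A124={{p,r},{q,s},{r,s}} A125={{q,s},{r,s}} A134={{q,s},{t,u}} A135={{q,s},{t,u}} A145={{t},{q,s},{r,s},{t,u}} A234={{q,s},{s,u}} A235={{q,s},{s,u}} A245={{s},{p,s},{q,s},{r,s},{s,u}} A345={{q,s},{s,u},{t,u}}
  A1234={{q,s}} A1235={{q,s}} A1245={{q,s},{r,s}} A1345={{q,s},{t,u}} A2345={{q,s},{s,u}}
  A12345={{q,s}}
components per intersection:
  A1: {{q},{q,s}} {{r},{p,r},{r,s}} {{t},{t,u}}
  A2: {{r},{s},{p,r},{p,s},{q,s},{r,s},{s,u}}
  A3: {{q},{q,s}} {{u},{s,u},{t,u}}
  A4: {{p},{s},{t},{u},{p,r},{p,s},{q,s},{r,s},{s,u},{t,u}}
  A5: {{s},{p,s},{q,s},{r,s},{s,u}} {{t},{t,u}}
  A12: {{r},{p,r},{r,s}} {{q,s}}
  A13: {{q},{q,s}} {{t,u}}
  A14: {{t},{t,u}} {{p,r}} {{q,s}} {{r,s}}
  A15: {{t},{t,u}} {{q,s}} {{r,s}}
  A23: {{q,s}} {{s,u}}
  A24: {{s},{p,s},{q,s},{r,s},{s,u}} {{p,r}}
  A25: {{s},{p,s},{q,s},{r,s},{s,u}}
  A34: {{u},{s,u},{t,u}} {{q,s}}
  A35: {{q,s}} {{s,u}} {{t,u}}
  A45: {{s},{p,s},{q,s},{r,s},{s,u}} {{t},{t,u}}
  A123: {{q,s}}
  A124: {{p,r}} {{q,s}} {{r,s}}
  A125: {{q,s}} {{r,s}}
  A134: {{q,s}} {{t,u}}
  A135: {{q,s}} {{t,u}}
  A145: {{t},{t,u}} {{q,s}} {{r,s}}
  A234: {{q,s}} {{s,u}}
  A235: {{q,s}} {{s,u}}
  A245: {{s},{p,s},{q,s},{r,s},{s,u}}
  A345: {{q,s}} {{s,u}} {{t,u}}
  A1234: {{q,s}}
  A1235: {{q,s}}
  A1245: {{q,s}} {{r,s}}
  A1345: {{q,s}} {{t,u}}
  A2345: {{q,s}} {{s,u}}
  A12345: {{q,s}}
C dims 9,23,21,8; δ0: rk 8, SNF 1^8; δ1: rk 14, SNF 1^14; δ2: rk 7, SNF 1^7
Ȟ^0: (9−8)−0=1 ⇒ Z
Ȟ^1: (23−14)−8=1 ⇒ Z
Ȟ^2: (21−7)−14=0 ⇒ 0

Ȟ^0(U;F) ≅ Z,  Ȟ^1(U;F) ≅ Z,  Ȟ^2(U;F) ≅ 0


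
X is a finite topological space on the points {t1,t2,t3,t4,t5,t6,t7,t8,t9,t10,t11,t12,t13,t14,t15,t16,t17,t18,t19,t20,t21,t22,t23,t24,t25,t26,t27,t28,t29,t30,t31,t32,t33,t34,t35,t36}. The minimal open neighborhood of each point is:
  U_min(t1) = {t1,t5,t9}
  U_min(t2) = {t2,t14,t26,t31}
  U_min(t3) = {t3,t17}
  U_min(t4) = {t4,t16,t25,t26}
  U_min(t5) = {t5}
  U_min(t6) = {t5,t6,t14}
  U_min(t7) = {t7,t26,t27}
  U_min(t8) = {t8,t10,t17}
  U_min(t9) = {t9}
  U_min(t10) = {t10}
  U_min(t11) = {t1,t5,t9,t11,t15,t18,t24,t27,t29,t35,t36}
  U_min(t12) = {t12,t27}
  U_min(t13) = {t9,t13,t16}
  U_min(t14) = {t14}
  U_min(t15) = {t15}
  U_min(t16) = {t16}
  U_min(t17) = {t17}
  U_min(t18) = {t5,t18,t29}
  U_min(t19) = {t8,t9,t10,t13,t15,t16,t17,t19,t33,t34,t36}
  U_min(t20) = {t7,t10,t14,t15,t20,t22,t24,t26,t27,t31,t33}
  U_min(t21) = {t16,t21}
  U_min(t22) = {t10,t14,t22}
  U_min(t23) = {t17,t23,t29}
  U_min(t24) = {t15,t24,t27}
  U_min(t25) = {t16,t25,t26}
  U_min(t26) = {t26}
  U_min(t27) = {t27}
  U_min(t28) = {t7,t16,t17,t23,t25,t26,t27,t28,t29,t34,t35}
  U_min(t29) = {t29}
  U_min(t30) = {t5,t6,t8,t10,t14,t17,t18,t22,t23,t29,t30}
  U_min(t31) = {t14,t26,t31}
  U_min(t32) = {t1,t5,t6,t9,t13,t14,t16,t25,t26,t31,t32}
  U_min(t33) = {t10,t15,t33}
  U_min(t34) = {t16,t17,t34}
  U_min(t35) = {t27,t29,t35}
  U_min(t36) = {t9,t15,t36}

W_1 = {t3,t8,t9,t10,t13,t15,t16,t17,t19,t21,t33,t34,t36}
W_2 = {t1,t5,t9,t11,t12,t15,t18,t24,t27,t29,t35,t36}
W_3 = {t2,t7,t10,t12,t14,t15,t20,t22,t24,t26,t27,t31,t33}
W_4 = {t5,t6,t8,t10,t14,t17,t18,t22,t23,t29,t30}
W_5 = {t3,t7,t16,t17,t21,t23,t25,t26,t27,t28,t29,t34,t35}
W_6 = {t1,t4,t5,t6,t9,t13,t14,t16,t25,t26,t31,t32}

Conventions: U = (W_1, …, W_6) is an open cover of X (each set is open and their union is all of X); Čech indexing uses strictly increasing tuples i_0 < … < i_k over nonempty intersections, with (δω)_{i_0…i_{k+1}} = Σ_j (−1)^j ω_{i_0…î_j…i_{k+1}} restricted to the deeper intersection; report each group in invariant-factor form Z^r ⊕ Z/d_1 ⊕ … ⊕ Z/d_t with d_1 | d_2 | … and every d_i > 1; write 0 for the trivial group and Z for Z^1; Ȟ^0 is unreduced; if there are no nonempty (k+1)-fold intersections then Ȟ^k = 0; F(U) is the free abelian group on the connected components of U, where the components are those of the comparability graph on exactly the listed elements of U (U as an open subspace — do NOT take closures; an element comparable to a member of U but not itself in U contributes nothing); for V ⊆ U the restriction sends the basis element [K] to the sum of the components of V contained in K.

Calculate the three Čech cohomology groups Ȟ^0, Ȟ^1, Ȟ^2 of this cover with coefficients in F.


nerve of the cover:
  W12={t9,t15,t36} W13={t10,t15,t33} W14={t8,t10,t17} W15={t3,t16,t17,t21,t34} W16={t9,t13,t16} W23={t12,t15,t24,t27} W24={t5,t18,t29} W25={t27,t29,t35} W26={t1,t5,t9} W34={t10,t14,t22} W35={t7,t26,t27} W36={t14,t26,t31} W45={t17,t23,t29} W46={t5,t6,t14} W56={t16,t25,t26}
  W123={t15} W126={t9} W134={t10} W145={t17} W156={t16} W235={t27} W245={t29} W246={t5} W346={t14} W356={t26}
components per intersection:
  W1: {t3,t8,t9,t10,t13,t15,t16,t17,t19,t21,t33,t34,t36}
  W2: {t1,t5,t9,t11,t12,t15,t18,t24,t27,t29,t35,t36}
  W3: {t2,t7,t10,t12,t14,t15,t20,t22,t24,t26,t27,t31,t33}
  W4: {t5,t6,t8,t10,t14,t17,t18,t22,t23,t29,t30}
  W5: {t3,t7,t16,t17,t21,t23,t25,t26,t27,t28,t29,t34,t35}
  W6: {t1,t4,t5,t6,t9,t13,t14,t16,t25,t26,t31,t32}
  W12: {t9,t15,t36}
  W13: {t10,t15,t33}
  W14: {t8,t10,t17}
  W15: {t3,t16,t17,t21,t34}
  W16: {t9,t13,t16}
  W23: {t12,t15,t24,t27}
  W24: {t5,t18,t29}
  W25: {t27,t29,t35}
  W26: {t1,t5,t9}
  W34: {t10,t14,t22}
  W35: {t7,t26,t27}
  W36: {t14,t26,t31}
  W45: {t17,t23,t29}
  W46: {t5,t6,t14}
  W56: {t16,t25,t26}
  W123: {t15}
  W126: {t9}
  W134: {t10}
  W145: {t17}
  W156: {t16}
  W235: {t27}
  W245: {t29}
  W246: {t5}
  W346: {t14}
  W356: {t26}
C dims 6,15,10; δ0: rk 5, SNF 1^5; δ1: rk 10, SNF 1^9·2
Ȟ^0 = (6 − 5) − 0 = 1, so Ȟ^0 ≅ Z
Ȟ^1 = (15 − 10) − 5 = 0, so Ȟ^1 ≅ 0
Ȟ^2 = (10 − 0) − 10 = 0 plus torsion [2], so Ȟ^2 ≅ Z/2

Ȟ^0 ≅ Z, Ȟ^1 ≅ 0, Ȟ^2 ≅ Z/2


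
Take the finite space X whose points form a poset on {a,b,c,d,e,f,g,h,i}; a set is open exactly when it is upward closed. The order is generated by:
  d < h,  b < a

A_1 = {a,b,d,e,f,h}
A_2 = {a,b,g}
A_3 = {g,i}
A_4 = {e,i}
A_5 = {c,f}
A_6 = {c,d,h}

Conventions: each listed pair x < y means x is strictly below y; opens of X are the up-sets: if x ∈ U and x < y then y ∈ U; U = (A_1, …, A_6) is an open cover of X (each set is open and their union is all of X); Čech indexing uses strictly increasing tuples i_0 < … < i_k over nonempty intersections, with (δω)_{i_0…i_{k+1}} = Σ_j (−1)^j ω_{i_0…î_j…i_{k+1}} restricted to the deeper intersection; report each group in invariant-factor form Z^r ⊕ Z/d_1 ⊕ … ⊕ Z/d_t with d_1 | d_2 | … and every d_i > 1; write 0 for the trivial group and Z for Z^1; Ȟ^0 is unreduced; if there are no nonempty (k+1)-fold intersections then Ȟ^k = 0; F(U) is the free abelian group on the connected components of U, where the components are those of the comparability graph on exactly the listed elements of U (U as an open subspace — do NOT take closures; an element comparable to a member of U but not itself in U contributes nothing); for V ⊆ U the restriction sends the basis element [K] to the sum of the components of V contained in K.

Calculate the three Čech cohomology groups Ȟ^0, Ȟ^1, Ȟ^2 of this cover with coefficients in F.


Ȟ^0 = Z^7, Ȟ^1 = 0, Ȟ^2 = 0

nerve of the cover:
  A12={a,b} A14={e} A15={f} A16={d,h} A23={g} A34={i} A56={c}
components per intersection:
  A1: {a,b} {d,h} {e} {f}
  A2: {a,b} {g}
  A3: {g} {i}
  A4: {e} {i}
  A5: {c} {f}
  A6: {c} {d,h}
  A12: {a,b}
  A14: {e}
  A15: {f}
  A16: {d,h}
  A23: {g}
  A34: {i}
  A56: {c}
C dims 14,7; δ0: rk 7, SNF 1^7
Ȟ^0 = (14 − 7) − 0 = 7, so Ȟ^0 ≅ Z^7
Ȟ^1 = (7 − 0) − 7 = 0, so Ȟ^1 ≅ 0
Ȟ^2 = (0 − 0) − 0 = 0, so Ȟ^2 ≅ 0


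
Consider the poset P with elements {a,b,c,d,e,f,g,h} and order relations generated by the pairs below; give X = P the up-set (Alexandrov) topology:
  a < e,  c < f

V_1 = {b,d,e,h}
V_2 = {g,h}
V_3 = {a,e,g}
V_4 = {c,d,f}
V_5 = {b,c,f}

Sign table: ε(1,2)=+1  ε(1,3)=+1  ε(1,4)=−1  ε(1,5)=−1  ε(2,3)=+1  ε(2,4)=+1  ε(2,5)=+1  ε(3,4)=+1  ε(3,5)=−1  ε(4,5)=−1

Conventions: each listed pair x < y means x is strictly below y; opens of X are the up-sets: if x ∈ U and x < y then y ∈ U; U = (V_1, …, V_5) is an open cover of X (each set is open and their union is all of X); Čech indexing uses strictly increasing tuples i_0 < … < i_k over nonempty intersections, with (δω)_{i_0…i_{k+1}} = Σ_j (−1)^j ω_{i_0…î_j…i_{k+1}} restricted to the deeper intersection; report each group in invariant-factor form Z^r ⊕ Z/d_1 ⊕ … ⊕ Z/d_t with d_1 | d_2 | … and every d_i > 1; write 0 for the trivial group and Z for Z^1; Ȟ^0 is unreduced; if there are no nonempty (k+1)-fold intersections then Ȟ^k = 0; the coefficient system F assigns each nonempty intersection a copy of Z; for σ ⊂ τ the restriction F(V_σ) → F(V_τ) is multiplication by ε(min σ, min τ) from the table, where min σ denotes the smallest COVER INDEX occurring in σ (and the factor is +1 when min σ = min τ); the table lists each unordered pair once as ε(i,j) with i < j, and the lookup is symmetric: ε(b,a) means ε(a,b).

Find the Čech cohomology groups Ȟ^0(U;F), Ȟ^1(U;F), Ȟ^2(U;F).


nonempty intersections:
  V12={h} V13={e} V14={d} V15={b} V23={g} V45={c,f}
C dims 5,6; δ0: rk 5, SNF 1^4·2
Ȟ^0: (5−5)−0=0 ⇒ 0
Ȟ^1: (6−0)−5=1 plus torsion [2] ⇒ Z ⊕ Z/2
Ȟ^2: (0−0)−0=0 ⇒ 0

Ȟ^0 ≅ 0, Ȟ^1 ≅ Z ⊕ Z/2 and Ȟ^2 ≅ 0


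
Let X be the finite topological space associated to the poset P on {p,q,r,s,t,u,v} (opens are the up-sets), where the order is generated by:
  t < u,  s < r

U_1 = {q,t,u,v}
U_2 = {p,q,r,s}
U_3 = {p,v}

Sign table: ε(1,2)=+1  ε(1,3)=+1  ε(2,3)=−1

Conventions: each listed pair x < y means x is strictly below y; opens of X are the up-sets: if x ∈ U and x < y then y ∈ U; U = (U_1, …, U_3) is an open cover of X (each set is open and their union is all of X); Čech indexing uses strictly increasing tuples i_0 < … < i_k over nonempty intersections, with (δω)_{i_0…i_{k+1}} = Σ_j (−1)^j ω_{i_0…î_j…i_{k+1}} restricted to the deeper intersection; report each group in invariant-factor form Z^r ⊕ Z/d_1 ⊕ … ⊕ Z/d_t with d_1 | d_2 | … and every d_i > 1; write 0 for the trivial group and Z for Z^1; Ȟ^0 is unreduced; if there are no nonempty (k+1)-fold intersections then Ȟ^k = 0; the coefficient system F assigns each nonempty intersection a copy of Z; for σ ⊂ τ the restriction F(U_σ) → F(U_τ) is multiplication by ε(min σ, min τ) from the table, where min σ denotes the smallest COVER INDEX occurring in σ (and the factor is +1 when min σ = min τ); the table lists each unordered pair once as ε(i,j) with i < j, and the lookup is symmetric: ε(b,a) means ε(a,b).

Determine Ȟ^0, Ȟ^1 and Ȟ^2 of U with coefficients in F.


nerve of the cover:
  U12={q} U13={v} U23={p}
C dims 3,3; δ0: rk 3, SNF 1^2·2
Ȟ^0 = (3 − 3) − 0 = 0, so Ȟ^0 ≅ 0
Ȟ^1 = (3 − 0) − 3 = 0 plus torsion [2], so Ȟ^1 ≅ Z/2
Ȟ^2 = (0 − 0) − 0 = 0, so Ȟ^2 ≅ 0

Ȟ^0 = 0; Ȟ^1 = Z/2; Ȟ^2 = 0


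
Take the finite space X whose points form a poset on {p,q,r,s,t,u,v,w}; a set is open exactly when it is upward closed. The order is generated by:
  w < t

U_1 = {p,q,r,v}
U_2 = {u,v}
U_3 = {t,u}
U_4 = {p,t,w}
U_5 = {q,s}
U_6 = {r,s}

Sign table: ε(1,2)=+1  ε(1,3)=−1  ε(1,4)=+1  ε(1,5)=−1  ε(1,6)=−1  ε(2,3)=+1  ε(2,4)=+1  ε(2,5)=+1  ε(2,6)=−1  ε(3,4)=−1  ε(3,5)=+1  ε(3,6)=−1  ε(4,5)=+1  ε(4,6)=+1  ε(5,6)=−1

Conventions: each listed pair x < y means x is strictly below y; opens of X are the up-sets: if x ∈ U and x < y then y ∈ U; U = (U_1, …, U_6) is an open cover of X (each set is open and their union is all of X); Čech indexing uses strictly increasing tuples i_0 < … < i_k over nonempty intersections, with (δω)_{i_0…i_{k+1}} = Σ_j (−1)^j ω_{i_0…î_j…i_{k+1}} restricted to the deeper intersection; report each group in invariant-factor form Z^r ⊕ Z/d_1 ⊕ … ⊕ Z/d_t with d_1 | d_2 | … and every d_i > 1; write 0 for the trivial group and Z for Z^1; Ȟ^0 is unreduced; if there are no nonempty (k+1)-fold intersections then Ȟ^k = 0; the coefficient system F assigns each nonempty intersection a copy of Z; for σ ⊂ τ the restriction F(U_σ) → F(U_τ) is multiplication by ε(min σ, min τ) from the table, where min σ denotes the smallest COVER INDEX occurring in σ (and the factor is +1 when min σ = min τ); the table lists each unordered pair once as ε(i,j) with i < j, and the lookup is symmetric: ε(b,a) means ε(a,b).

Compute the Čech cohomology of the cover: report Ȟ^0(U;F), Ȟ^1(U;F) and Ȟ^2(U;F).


Ȟ^0 ≅ 0, Ȟ^1 ≅ Z ⊕ Z/2 and Ȟ^2 ≅ 0

nerve simplices:
  U12={v} U14={p} U15={q} U16={r} U23={u} U34={t} U56={s}
C dims 6,7; δ0: rk 6, SNF 1^5·2
degree 0: 6−6−0 = 0 → Ȟ^0 ≅ 0
degree 1: 7−0−6 = 1 plus torsion [2] → Ȟ^1 ≅ Z ⊕ Z/2
degree 2: 0−0−0 = 0 → Ȟ^2 ≅ 0


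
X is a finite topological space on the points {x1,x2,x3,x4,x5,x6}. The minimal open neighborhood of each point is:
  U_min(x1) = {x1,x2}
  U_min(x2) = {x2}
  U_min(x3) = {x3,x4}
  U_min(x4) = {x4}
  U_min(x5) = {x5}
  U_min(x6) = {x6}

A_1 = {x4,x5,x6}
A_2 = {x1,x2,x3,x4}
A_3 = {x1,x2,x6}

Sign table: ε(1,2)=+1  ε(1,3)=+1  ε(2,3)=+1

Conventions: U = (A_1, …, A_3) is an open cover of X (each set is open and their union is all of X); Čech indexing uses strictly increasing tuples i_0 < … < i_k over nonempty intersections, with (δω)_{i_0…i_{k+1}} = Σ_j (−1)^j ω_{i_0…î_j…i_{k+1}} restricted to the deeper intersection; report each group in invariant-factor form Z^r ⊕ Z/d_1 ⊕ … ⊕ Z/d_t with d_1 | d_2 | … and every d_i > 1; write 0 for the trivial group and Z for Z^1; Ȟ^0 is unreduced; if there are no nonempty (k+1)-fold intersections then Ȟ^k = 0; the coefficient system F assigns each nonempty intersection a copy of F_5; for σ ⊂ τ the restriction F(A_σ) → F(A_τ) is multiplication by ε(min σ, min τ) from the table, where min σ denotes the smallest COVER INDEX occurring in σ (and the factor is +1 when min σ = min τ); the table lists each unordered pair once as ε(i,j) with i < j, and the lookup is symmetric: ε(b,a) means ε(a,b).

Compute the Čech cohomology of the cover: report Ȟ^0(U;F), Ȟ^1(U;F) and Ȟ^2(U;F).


nerve simplices:
  A12={x4} A13={x6} A23={x1,x2}
C dims 3,3; δ0: rk_F5 2
degree 0: 3−2−0 = 1 → Ȟ^0 ≅ Z/5
degree 1: 3−0−2 = 1 → Ȟ^1 ≅ Z/5
degree 2: 0−0−0 = 0 → Ȟ^2 ≅ 0

Ȟ^0(U;F) ≅ Z/5; Ȟ^1(U;F) ≅ Z/5; Ȟ^2(U;F) ≅ 0


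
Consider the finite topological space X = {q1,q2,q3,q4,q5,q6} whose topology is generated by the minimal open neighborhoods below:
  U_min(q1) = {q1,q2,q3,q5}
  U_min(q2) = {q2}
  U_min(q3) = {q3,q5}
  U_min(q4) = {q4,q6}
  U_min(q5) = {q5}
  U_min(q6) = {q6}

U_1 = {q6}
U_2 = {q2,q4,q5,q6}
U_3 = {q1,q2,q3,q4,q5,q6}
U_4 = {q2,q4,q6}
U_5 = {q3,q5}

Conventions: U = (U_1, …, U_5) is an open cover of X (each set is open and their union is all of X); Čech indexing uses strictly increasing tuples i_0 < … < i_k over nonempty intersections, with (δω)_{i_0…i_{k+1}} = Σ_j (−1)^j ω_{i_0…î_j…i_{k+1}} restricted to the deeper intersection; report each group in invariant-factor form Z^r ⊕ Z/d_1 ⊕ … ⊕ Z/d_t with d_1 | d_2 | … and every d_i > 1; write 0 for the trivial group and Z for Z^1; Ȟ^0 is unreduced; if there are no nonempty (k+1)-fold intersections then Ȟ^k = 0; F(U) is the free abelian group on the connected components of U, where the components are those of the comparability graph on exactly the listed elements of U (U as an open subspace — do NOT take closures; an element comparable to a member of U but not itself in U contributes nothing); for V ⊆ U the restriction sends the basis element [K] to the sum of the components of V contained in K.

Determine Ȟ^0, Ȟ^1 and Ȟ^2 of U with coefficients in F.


Ȟ^0 = Z^2, Ȟ^1 = 0, Ȟ^2 = 0

nerve of the cover:
  U12={q6} U13={q6} U14={q6} U23={q2,q4,q5,q6} U24={q2,q4,q6} U25={q5} U34={q2,q4,q6} U35={q3,q5}
  U123={q6} U124={q6} U134={q6} U234={q2,q4,q6} U235={q5}
  U1234={q6}
components per intersection:
  U1: {q6}
  U2: {q2} {q4,q6} {q5}
  U3: {q1,q2,q3,q5} {q4,q6}
  U4: {q2} {q4,q6}
  U5: {q3,q5}
  U12: {q6}
  U13: {q6}
  U14: {q6}
  U23: {q2} {q4,q6} {q5}
  U24: {q2} {q4,q6}
  U25: {q5}
  U34: {q2} {q4,q6}
  U35: {q3,q5}
  U123: {q6}
  U124: {q6}
  U134: {q6}
  U234: {q2} {q4,q6}
  U235: {q5}
  U1234: {q6}
C dims 9,12,6,1; δ0: rk 7, SNF 1^7; δ1: rk 5, SNF 1^5; δ2: rk 1, SNF 1^1
Ȟ^0 = (9 − 7) − 0 = 2, so Ȟ^0 ≅ Z^2
Ȟ^1 = (12 − 5) − 7 = 0, so Ȟ^1 ≅ 0
Ȟ^2 = (6 − 1) − 5 = 0, so Ȟ^2 ≅ 0


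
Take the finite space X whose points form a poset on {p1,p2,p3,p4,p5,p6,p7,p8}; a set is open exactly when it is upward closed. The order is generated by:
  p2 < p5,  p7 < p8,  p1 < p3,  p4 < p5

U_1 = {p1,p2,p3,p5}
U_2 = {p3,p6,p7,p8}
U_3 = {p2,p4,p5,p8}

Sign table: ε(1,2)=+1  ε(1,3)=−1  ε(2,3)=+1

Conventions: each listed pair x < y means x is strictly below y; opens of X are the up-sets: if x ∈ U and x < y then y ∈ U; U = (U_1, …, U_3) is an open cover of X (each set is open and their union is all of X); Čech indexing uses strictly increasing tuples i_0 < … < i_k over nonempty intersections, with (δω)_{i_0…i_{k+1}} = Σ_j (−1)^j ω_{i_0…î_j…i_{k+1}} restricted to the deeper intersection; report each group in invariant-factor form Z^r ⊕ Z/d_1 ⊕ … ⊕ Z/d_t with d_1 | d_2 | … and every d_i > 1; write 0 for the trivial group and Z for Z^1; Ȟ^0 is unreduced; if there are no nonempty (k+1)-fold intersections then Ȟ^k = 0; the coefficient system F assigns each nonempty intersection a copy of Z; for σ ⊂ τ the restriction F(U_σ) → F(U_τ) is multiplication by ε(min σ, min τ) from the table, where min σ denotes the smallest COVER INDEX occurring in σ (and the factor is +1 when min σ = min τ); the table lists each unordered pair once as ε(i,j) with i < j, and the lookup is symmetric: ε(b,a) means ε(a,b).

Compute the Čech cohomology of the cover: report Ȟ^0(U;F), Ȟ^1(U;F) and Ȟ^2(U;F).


Ȟ^0(U;F) ≅ 0, Ȟ^1(U;F) ≅ Z/2 and Ȟ^2(U;F) ≅ 0

intersection data:
  U12={p3} U13={p2,p5} U23={p8}
C dims 3,3; δ0: rk 3, SNF 1^2·2
Ȟ^0 = (3 − 3) − 0 = 0, so Ȟ^0 ≅ 0
Ȟ^1 = (3 − 0) − 3 = 0 plus torsion [2], so Ȟ^1 ≅ Z/2
Ȟ^2 = (0 − 0) − 0 = 0, so Ȟ^2 ≅ 0
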